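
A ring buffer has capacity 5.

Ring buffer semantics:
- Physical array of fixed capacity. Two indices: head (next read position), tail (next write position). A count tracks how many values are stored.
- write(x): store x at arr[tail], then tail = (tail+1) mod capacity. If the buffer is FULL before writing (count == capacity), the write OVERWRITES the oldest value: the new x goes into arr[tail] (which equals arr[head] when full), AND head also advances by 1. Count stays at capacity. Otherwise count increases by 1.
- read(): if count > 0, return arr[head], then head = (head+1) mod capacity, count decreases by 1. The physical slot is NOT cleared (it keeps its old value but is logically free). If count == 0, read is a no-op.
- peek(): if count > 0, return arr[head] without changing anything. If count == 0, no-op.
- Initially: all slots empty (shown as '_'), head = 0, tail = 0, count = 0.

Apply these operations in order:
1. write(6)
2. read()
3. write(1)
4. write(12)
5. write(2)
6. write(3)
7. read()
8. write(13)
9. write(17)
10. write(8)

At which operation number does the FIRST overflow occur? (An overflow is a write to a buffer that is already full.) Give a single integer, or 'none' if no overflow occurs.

Answer: 10

Derivation:
After op 1 (write(6)): arr=[6 _ _ _ _] head=0 tail=1 count=1
After op 2 (read()): arr=[6 _ _ _ _] head=1 tail=1 count=0
After op 3 (write(1)): arr=[6 1 _ _ _] head=1 tail=2 count=1
After op 4 (write(12)): arr=[6 1 12 _ _] head=1 tail=3 count=2
After op 5 (write(2)): arr=[6 1 12 2 _] head=1 tail=4 count=3
After op 6 (write(3)): arr=[6 1 12 2 3] head=1 tail=0 count=4
After op 7 (read()): arr=[6 1 12 2 3] head=2 tail=0 count=3
After op 8 (write(13)): arr=[13 1 12 2 3] head=2 tail=1 count=4
After op 9 (write(17)): arr=[13 17 12 2 3] head=2 tail=2 count=5
After op 10 (write(8)): arr=[13 17 8 2 3] head=3 tail=3 count=5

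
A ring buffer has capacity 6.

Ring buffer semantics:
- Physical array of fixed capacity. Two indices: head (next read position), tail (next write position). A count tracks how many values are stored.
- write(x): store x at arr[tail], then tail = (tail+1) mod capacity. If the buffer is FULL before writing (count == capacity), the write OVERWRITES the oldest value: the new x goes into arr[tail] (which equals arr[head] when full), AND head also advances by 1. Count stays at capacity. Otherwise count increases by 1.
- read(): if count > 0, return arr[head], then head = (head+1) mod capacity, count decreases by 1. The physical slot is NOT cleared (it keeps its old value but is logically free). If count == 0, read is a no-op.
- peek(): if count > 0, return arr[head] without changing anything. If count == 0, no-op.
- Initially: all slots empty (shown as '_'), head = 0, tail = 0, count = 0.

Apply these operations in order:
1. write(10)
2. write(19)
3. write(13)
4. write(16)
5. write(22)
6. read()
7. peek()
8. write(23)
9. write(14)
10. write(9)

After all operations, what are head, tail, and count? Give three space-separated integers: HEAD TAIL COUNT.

After op 1 (write(10)): arr=[10 _ _ _ _ _] head=0 tail=1 count=1
After op 2 (write(19)): arr=[10 19 _ _ _ _] head=0 tail=2 count=2
After op 3 (write(13)): arr=[10 19 13 _ _ _] head=0 tail=3 count=3
After op 4 (write(16)): arr=[10 19 13 16 _ _] head=0 tail=4 count=4
After op 5 (write(22)): arr=[10 19 13 16 22 _] head=0 tail=5 count=5
After op 6 (read()): arr=[10 19 13 16 22 _] head=1 tail=5 count=4
After op 7 (peek()): arr=[10 19 13 16 22 _] head=1 tail=5 count=4
After op 8 (write(23)): arr=[10 19 13 16 22 23] head=1 tail=0 count=5
After op 9 (write(14)): arr=[14 19 13 16 22 23] head=1 tail=1 count=6
After op 10 (write(9)): arr=[14 9 13 16 22 23] head=2 tail=2 count=6

Answer: 2 2 6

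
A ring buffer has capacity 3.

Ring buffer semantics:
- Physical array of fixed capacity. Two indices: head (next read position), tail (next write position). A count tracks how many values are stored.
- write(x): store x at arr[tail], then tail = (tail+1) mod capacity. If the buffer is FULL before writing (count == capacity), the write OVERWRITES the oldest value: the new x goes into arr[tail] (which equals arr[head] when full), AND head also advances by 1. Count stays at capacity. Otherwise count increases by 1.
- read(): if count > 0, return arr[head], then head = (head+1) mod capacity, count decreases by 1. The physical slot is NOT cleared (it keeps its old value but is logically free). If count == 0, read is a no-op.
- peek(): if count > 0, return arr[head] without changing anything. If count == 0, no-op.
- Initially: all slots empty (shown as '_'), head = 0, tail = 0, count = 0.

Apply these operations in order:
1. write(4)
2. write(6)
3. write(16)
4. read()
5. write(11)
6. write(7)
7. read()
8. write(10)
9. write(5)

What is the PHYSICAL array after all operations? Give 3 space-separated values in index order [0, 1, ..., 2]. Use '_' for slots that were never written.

After op 1 (write(4)): arr=[4 _ _] head=0 tail=1 count=1
After op 2 (write(6)): arr=[4 6 _] head=0 tail=2 count=2
After op 3 (write(16)): arr=[4 6 16] head=0 tail=0 count=3
After op 4 (read()): arr=[4 6 16] head=1 tail=0 count=2
After op 5 (write(11)): arr=[11 6 16] head=1 tail=1 count=3
After op 6 (write(7)): arr=[11 7 16] head=2 tail=2 count=3
After op 7 (read()): arr=[11 7 16] head=0 tail=2 count=2
After op 8 (write(10)): arr=[11 7 10] head=0 tail=0 count=3
After op 9 (write(5)): arr=[5 7 10] head=1 tail=1 count=3

Answer: 5 7 10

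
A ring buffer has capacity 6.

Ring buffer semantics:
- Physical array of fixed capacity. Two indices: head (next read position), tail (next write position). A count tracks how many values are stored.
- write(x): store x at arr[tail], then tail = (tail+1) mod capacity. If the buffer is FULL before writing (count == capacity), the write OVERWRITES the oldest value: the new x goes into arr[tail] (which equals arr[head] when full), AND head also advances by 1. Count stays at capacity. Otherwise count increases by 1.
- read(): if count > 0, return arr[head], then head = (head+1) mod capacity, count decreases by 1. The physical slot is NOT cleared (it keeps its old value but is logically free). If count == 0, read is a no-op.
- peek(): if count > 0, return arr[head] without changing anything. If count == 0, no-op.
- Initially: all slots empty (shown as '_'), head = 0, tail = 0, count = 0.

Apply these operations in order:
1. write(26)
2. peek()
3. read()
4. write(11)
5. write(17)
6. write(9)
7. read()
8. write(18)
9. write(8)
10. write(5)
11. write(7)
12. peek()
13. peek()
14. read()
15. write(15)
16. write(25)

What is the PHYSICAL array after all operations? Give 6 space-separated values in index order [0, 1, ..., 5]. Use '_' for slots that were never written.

Answer: 5 7 15 25 18 8

Derivation:
After op 1 (write(26)): arr=[26 _ _ _ _ _] head=0 tail=1 count=1
After op 2 (peek()): arr=[26 _ _ _ _ _] head=0 tail=1 count=1
After op 3 (read()): arr=[26 _ _ _ _ _] head=1 tail=1 count=0
After op 4 (write(11)): arr=[26 11 _ _ _ _] head=1 tail=2 count=1
After op 5 (write(17)): arr=[26 11 17 _ _ _] head=1 tail=3 count=2
After op 6 (write(9)): arr=[26 11 17 9 _ _] head=1 tail=4 count=3
After op 7 (read()): arr=[26 11 17 9 _ _] head=2 tail=4 count=2
After op 8 (write(18)): arr=[26 11 17 9 18 _] head=2 tail=5 count=3
After op 9 (write(8)): arr=[26 11 17 9 18 8] head=2 tail=0 count=4
After op 10 (write(5)): arr=[5 11 17 9 18 8] head=2 tail=1 count=5
After op 11 (write(7)): arr=[5 7 17 9 18 8] head=2 tail=2 count=6
After op 12 (peek()): arr=[5 7 17 9 18 8] head=2 tail=2 count=6
After op 13 (peek()): arr=[5 7 17 9 18 8] head=2 tail=2 count=6
After op 14 (read()): arr=[5 7 17 9 18 8] head=3 tail=2 count=5
After op 15 (write(15)): arr=[5 7 15 9 18 8] head=3 tail=3 count=6
After op 16 (write(25)): arr=[5 7 15 25 18 8] head=4 tail=4 count=6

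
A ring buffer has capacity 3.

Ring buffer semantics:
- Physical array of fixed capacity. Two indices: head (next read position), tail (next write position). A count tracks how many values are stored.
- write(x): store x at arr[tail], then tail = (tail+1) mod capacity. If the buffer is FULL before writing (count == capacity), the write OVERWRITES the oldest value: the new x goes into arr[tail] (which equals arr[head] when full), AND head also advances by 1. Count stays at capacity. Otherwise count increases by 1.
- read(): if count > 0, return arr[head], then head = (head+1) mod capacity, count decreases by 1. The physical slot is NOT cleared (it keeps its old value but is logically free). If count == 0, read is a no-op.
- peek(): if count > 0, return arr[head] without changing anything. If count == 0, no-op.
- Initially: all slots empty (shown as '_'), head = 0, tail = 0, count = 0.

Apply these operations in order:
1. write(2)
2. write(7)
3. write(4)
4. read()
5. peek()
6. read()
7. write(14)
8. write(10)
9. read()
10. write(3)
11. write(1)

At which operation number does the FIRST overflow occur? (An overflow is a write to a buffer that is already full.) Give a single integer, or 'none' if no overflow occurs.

Answer: 11

Derivation:
After op 1 (write(2)): arr=[2 _ _] head=0 tail=1 count=1
After op 2 (write(7)): arr=[2 7 _] head=0 tail=2 count=2
After op 3 (write(4)): arr=[2 7 4] head=0 tail=0 count=3
After op 4 (read()): arr=[2 7 4] head=1 tail=0 count=2
After op 5 (peek()): arr=[2 7 4] head=1 tail=0 count=2
After op 6 (read()): arr=[2 7 4] head=2 tail=0 count=1
After op 7 (write(14)): arr=[14 7 4] head=2 tail=1 count=2
After op 8 (write(10)): arr=[14 10 4] head=2 tail=2 count=3
After op 9 (read()): arr=[14 10 4] head=0 tail=2 count=2
After op 10 (write(3)): arr=[14 10 3] head=0 tail=0 count=3
After op 11 (write(1)): arr=[1 10 3] head=1 tail=1 count=3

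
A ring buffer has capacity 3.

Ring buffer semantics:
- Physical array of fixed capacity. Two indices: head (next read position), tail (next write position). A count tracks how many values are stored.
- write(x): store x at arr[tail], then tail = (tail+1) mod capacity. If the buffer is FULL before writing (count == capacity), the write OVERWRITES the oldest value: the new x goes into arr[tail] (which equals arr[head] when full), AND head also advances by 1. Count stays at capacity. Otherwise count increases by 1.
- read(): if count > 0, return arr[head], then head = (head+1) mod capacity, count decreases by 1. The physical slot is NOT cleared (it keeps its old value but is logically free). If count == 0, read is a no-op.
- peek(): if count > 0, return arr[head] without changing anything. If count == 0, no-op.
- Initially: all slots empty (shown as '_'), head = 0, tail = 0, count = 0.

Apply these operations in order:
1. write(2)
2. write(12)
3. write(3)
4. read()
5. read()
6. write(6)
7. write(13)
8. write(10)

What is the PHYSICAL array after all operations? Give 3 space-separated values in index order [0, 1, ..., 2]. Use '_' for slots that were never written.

After op 1 (write(2)): arr=[2 _ _] head=0 tail=1 count=1
After op 2 (write(12)): arr=[2 12 _] head=0 tail=2 count=2
After op 3 (write(3)): arr=[2 12 3] head=0 tail=0 count=3
After op 4 (read()): arr=[2 12 3] head=1 tail=0 count=2
After op 5 (read()): arr=[2 12 3] head=2 tail=0 count=1
After op 6 (write(6)): arr=[6 12 3] head=2 tail=1 count=2
After op 7 (write(13)): arr=[6 13 3] head=2 tail=2 count=3
After op 8 (write(10)): arr=[6 13 10] head=0 tail=0 count=3

Answer: 6 13 10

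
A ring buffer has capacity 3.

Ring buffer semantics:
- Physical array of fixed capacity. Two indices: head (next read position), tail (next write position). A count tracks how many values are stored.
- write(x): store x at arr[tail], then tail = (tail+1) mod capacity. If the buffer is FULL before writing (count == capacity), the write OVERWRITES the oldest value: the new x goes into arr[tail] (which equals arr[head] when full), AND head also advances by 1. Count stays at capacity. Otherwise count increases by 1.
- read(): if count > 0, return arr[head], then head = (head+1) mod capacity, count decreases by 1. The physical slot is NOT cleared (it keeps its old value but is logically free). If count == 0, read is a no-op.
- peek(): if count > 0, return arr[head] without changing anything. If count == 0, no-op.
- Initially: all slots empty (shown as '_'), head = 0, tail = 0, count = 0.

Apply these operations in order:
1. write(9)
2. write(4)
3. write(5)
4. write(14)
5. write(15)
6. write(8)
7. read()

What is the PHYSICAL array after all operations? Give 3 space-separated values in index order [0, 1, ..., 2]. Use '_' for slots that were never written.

Answer: 14 15 8

Derivation:
After op 1 (write(9)): arr=[9 _ _] head=0 tail=1 count=1
After op 2 (write(4)): arr=[9 4 _] head=0 tail=2 count=2
After op 3 (write(5)): arr=[9 4 5] head=0 tail=0 count=3
After op 4 (write(14)): arr=[14 4 5] head=1 tail=1 count=3
After op 5 (write(15)): arr=[14 15 5] head=2 tail=2 count=3
After op 6 (write(8)): arr=[14 15 8] head=0 tail=0 count=3
After op 7 (read()): arr=[14 15 8] head=1 tail=0 count=2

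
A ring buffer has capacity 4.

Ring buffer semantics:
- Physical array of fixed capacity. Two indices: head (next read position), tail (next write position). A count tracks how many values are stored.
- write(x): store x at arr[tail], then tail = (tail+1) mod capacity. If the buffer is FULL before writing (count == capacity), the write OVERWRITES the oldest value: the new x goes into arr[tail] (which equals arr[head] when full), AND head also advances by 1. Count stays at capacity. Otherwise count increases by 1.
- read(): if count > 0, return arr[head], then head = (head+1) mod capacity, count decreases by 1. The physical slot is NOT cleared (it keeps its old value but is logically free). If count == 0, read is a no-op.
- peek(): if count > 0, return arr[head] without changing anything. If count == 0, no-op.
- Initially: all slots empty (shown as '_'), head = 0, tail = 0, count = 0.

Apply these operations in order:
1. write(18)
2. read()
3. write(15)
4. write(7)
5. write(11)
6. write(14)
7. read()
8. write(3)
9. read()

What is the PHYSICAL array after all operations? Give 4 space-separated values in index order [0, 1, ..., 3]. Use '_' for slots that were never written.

Answer: 14 3 7 11

Derivation:
After op 1 (write(18)): arr=[18 _ _ _] head=0 tail=1 count=1
After op 2 (read()): arr=[18 _ _ _] head=1 tail=1 count=0
After op 3 (write(15)): arr=[18 15 _ _] head=1 tail=2 count=1
After op 4 (write(7)): arr=[18 15 7 _] head=1 tail=3 count=2
After op 5 (write(11)): arr=[18 15 7 11] head=1 tail=0 count=3
After op 6 (write(14)): arr=[14 15 7 11] head=1 tail=1 count=4
After op 7 (read()): arr=[14 15 7 11] head=2 tail=1 count=3
After op 8 (write(3)): arr=[14 3 7 11] head=2 tail=2 count=4
After op 9 (read()): arr=[14 3 7 11] head=3 tail=2 count=3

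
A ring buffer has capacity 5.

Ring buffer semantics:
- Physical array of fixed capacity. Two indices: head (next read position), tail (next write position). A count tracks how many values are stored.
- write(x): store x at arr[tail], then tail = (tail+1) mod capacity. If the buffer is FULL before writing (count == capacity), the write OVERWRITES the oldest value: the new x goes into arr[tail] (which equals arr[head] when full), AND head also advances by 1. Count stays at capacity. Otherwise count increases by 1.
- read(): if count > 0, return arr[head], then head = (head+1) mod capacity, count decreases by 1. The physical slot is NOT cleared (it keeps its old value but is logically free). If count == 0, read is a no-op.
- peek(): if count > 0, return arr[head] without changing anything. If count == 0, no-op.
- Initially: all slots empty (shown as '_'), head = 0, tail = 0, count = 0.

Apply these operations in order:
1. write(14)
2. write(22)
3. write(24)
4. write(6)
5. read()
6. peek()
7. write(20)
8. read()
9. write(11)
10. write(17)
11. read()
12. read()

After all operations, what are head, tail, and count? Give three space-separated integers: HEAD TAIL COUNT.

Answer: 4 2 3

Derivation:
After op 1 (write(14)): arr=[14 _ _ _ _] head=0 tail=1 count=1
After op 2 (write(22)): arr=[14 22 _ _ _] head=0 tail=2 count=2
After op 3 (write(24)): arr=[14 22 24 _ _] head=0 tail=3 count=3
After op 4 (write(6)): arr=[14 22 24 6 _] head=0 tail=4 count=4
After op 5 (read()): arr=[14 22 24 6 _] head=1 tail=4 count=3
After op 6 (peek()): arr=[14 22 24 6 _] head=1 tail=4 count=3
After op 7 (write(20)): arr=[14 22 24 6 20] head=1 tail=0 count=4
After op 8 (read()): arr=[14 22 24 6 20] head=2 tail=0 count=3
After op 9 (write(11)): arr=[11 22 24 6 20] head=2 tail=1 count=4
After op 10 (write(17)): arr=[11 17 24 6 20] head=2 tail=2 count=5
After op 11 (read()): arr=[11 17 24 6 20] head=3 tail=2 count=4
After op 12 (read()): arr=[11 17 24 6 20] head=4 tail=2 count=3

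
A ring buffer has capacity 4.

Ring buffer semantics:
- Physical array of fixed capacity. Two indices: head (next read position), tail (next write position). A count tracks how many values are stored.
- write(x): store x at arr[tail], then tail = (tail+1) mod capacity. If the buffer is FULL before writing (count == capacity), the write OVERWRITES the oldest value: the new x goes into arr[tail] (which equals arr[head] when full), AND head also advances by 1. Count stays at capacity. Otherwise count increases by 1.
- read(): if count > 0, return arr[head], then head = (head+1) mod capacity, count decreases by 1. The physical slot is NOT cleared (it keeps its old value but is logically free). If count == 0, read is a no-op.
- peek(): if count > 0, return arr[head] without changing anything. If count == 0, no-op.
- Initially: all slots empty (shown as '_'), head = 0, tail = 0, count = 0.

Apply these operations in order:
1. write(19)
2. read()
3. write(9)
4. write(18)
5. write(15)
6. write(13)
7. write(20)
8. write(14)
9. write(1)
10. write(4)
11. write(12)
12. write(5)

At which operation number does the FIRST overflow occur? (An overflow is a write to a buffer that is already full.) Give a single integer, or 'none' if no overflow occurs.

Answer: 7

Derivation:
After op 1 (write(19)): arr=[19 _ _ _] head=0 tail=1 count=1
After op 2 (read()): arr=[19 _ _ _] head=1 tail=1 count=0
After op 3 (write(9)): arr=[19 9 _ _] head=1 tail=2 count=1
After op 4 (write(18)): arr=[19 9 18 _] head=1 tail=3 count=2
After op 5 (write(15)): arr=[19 9 18 15] head=1 tail=0 count=3
After op 6 (write(13)): arr=[13 9 18 15] head=1 tail=1 count=4
After op 7 (write(20)): arr=[13 20 18 15] head=2 tail=2 count=4
After op 8 (write(14)): arr=[13 20 14 15] head=3 tail=3 count=4
After op 9 (write(1)): arr=[13 20 14 1] head=0 tail=0 count=4
After op 10 (write(4)): arr=[4 20 14 1] head=1 tail=1 count=4
After op 11 (write(12)): arr=[4 12 14 1] head=2 tail=2 count=4
After op 12 (write(5)): arr=[4 12 5 1] head=3 tail=3 count=4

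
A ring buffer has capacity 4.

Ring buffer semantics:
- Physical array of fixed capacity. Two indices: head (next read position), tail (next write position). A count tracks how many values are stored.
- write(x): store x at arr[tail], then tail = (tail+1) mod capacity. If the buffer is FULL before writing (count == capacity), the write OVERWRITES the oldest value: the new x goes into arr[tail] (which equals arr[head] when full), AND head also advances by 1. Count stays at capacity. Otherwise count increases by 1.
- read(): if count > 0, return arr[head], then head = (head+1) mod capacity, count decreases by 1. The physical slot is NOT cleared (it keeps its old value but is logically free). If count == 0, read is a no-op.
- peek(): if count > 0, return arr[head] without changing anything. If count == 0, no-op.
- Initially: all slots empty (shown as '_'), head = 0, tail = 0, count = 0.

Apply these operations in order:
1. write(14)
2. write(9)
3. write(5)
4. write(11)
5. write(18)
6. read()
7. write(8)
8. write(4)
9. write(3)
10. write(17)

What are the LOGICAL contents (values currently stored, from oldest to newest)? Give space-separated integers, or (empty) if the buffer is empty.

After op 1 (write(14)): arr=[14 _ _ _] head=0 tail=1 count=1
After op 2 (write(9)): arr=[14 9 _ _] head=0 tail=2 count=2
After op 3 (write(5)): arr=[14 9 5 _] head=0 tail=3 count=3
After op 4 (write(11)): arr=[14 9 5 11] head=0 tail=0 count=4
After op 5 (write(18)): arr=[18 9 5 11] head=1 tail=1 count=4
After op 6 (read()): arr=[18 9 5 11] head=2 tail=1 count=3
After op 7 (write(8)): arr=[18 8 5 11] head=2 tail=2 count=4
After op 8 (write(4)): arr=[18 8 4 11] head=3 tail=3 count=4
After op 9 (write(3)): arr=[18 8 4 3] head=0 tail=0 count=4
After op 10 (write(17)): arr=[17 8 4 3] head=1 tail=1 count=4

Answer: 8 4 3 17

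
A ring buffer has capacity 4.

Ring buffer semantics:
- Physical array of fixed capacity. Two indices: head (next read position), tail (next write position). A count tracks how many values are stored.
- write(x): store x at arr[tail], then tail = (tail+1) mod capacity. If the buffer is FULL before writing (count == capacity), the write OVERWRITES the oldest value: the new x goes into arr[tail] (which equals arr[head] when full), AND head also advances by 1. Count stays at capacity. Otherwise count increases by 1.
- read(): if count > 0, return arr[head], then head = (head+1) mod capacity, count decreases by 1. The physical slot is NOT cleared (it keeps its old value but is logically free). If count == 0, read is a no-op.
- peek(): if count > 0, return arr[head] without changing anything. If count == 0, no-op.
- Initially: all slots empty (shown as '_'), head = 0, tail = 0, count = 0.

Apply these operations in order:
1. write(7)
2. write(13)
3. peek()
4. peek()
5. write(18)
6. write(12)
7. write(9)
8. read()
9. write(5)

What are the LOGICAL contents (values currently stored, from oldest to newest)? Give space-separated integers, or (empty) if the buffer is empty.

Answer: 18 12 9 5

Derivation:
After op 1 (write(7)): arr=[7 _ _ _] head=0 tail=1 count=1
After op 2 (write(13)): arr=[7 13 _ _] head=0 tail=2 count=2
After op 3 (peek()): arr=[7 13 _ _] head=0 tail=2 count=2
After op 4 (peek()): arr=[7 13 _ _] head=0 tail=2 count=2
After op 5 (write(18)): arr=[7 13 18 _] head=0 tail=3 count=3
After op 6 (write(12)): arr=[7 13 18 12] head=0 tail=0 count=4
After op 7 (write(9)): arr=[9 13 18 12] head=1 tail=1 count=4
After op 8 (read()): arr=[9 13 18 12] head=2 tail=1 count=3
After op 9 (write(5)): arr=[9 5 18 12] head=2 tail=2 count=4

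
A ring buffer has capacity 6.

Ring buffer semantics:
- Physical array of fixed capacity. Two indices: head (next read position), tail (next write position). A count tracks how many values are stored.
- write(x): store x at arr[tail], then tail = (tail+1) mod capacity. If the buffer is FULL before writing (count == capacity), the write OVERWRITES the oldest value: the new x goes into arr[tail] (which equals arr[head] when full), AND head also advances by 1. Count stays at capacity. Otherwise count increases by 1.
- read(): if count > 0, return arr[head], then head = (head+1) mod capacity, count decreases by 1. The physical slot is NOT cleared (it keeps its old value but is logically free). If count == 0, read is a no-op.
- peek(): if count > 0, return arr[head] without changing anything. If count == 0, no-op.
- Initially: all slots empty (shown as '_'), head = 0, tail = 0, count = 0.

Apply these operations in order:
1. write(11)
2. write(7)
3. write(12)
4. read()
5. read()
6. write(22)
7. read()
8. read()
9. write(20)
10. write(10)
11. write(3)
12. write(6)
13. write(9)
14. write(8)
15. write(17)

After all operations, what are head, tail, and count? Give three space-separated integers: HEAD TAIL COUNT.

After op 1 (write(11)): arr=[11 _ _ _ _ _] head=0 tail=1 count=1
After op 2 (write(7)): arr=[11 7 _ _ _ _] head=0 tail=2 count=2
After op 3 (write(12)): arr=[11 7 12 _ _ _] head=0 tail=3 count=3
After op 4 (read()): arr=[11 7 12 _ _ _] head=1 tail=3 count=2
After op 5 (read()): arr=[11 7 12 _ _ _] head=2 tail=3 count=1
After op 6 (write(22)): arr=[11 7 12 22 _ _] head=2 tail=4 count=2
After op 7 (read()): arr=[11 7 12 22 _ _] head=3 tail=4 count=1
After op 8 (read()): arr=[11 7 12 22 _ _] head=4 tail=4 count=0
After op 9 (write(20)): arr=[11 7 12 22 20 _] head=4 tail=5 count=1
After op 10 (write(10)): arr=[11 7 12 22 20 10] head=4 tail=0 count=2
After op 11 (write(3)): arr=[3 7 12 22 20 10] head=4 tail=1 count=3
After op 12 (write(6)): arr=[3 6 12 22 20 10] head=4 tail=2 count=4
After op 13 (write(9)): arr=[3 6 9 22 20 10] head=4 tail=3 count=5
After op 14 (write(8)): arr=[3 6 9 8 20 10] head=4 tail=4 count=6
After op 15 (write(17)): arr=[3 6 9 8 17 10] head=5 tail=5 count=6

Answer: 5 5 6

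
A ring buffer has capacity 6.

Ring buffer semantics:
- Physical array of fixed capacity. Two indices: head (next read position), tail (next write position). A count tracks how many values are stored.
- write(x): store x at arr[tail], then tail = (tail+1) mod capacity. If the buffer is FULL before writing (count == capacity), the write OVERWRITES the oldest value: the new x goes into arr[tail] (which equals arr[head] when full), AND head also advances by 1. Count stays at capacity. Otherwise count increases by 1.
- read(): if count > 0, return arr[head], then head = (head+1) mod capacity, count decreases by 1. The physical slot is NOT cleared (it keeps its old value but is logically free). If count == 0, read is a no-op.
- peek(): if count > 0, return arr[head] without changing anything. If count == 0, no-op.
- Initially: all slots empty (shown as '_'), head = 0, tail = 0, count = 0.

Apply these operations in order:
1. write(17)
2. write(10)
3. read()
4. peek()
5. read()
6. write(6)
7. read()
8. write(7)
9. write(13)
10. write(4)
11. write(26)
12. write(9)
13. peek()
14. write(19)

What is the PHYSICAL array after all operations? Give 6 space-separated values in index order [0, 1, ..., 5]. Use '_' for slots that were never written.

After op 1 (write(17)): arr=[17 _ _ _ _ _] head=0 tail=1 count=1
After op 2 (write(10)): arr=[17 10 _ _ _ _] head=0 tail=2 count=2
After op 3 (read()): arr=[17 10 _ _ _ _] head=1 tail=2 count=1
After op 4 (peek()): arr=[17 10 _ _ _ _] head=1 tail=2 count=1
After op 5 (read()): arr=[17 10 _ _ _ _] head=2 tail=2 count=0
After op 6 (write(6)): arr=[17 10 6 _ _ _] head=2 tail=3 count=1
After op 7 (read()): arr=[17 10 6 _ _ _] head=3 tail=3 count=0
After op 8 (write(7)): arr=[17 10 6 7 _ _] head=3 tail=4 count=1
After op 9 (write(13)): arr=[17 10 6 7 13 _] head=3 tail=5 count=2
After op 10 (write(4)): arr=[17 10 6 7 13 4] head=3 tail=0 count=3
After op 11 (write(26)): arr=[26 10 6 7 13 4] head=3 tail=1 count=4
After op 12 (write(9)): arr=[26 9 6 7 13 4] head=3 tail=2 count=5
After op 13 (peek()): arr=[26 9 6 7 13 4] head=3 tail=2 count=5
After op 14 (write(19)): arr=[26 9 19 7 13 4] head=3 tail=3 count=6

Answer: 26 9 19 7 13 4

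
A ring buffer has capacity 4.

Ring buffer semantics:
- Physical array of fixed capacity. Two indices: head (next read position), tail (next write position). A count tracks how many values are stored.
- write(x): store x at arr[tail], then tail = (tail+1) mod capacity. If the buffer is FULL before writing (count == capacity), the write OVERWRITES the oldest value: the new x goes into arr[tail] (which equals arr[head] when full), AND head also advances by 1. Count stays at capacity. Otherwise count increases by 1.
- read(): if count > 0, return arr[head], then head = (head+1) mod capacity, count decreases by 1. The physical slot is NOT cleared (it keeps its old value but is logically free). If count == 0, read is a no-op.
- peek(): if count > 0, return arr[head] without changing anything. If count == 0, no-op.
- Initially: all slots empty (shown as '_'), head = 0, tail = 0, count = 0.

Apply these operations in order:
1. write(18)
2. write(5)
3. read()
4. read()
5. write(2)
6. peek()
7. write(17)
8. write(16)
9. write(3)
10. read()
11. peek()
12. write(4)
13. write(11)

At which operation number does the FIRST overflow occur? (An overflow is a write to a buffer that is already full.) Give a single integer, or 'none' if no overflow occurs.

Answer: 13

Derivation:
After op 1 (write(18)): arr=[18 _ _ _] head=0 tail=1 count=1
After op 2 (write(5)): arr=[18 5 _ _] head=0 tail=2 count=2
After op 3 (read()): arr=[18 5 _ _] head=1 tail=2 count=1
After op 4 (read()): arr=[18 5 _ _] head=2 tail=2 count=0
After op 5 (write(2)): arr=[18 5 2 _] head=2 tail=3 count=1
After op 6 (peek()): arr=[18 5 2 _] head=2 tail=3 count=1
After op 7 (write(17)): arr=[18 5 2 17] head=2 tail=0 count=2
After op 8 (write(16)): arr=[16 5 2 17] head=2 tail=1 count=3
After op 9 (write(3)): arr=[16 3 2 17] head=2 tail=2 count=4
After op 10 (read()): arr=[16 3 2 17] head=3 tail=2 count=3
After op 11 (peek()): arr=[16 3 2 17] head=3 tail=2 count=3
After op 12 (write(4)): arr=[16 3 4 17] head=3 tail=3 count=4
After op 13 (write(11)): arr=[16 3 4 11] head=0 tail=0 count=4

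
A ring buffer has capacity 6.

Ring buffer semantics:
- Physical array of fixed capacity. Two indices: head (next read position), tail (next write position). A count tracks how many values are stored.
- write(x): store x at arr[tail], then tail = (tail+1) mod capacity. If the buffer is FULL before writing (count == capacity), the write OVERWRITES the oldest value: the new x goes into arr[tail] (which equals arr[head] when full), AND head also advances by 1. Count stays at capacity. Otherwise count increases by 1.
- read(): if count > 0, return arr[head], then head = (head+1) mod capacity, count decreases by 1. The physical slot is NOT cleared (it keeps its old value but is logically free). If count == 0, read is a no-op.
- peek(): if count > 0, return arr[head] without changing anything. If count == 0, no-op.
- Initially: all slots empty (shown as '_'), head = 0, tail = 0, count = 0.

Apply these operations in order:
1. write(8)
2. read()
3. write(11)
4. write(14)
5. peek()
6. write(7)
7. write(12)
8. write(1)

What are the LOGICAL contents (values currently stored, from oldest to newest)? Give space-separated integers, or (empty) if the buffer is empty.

After op 1 (write(8)): arr=[8 _ _ _ _ _] head=0 tail=1 count=1
After op 2 (read()): arr=[8 _ _ _ _ _] head=1 tail=1 count=0
After op 3 (write(11)): arr=[8 11 _ _ _ _] head=1 tail=2 count=1
After op 4 (write(14)): arr=[8 11 14 _ _ _] head=1 tail=3 count=2
After op 5 (peek()): arr=[8 11 14 _ _ _] head=1 tail=3 count=2
After op 6 (write(7)): arr=[8 11 14 7 _ _] head=1 tail=4 count=3
After op 7 (write(12)): arr=[8 11 14 7 12 _] head=1 tail=5 count=4
After op 8 (write(1)): arr=[8 11 14 7 12 1] head=1 tail=0 count=5

Answer: 11 14 7 12 1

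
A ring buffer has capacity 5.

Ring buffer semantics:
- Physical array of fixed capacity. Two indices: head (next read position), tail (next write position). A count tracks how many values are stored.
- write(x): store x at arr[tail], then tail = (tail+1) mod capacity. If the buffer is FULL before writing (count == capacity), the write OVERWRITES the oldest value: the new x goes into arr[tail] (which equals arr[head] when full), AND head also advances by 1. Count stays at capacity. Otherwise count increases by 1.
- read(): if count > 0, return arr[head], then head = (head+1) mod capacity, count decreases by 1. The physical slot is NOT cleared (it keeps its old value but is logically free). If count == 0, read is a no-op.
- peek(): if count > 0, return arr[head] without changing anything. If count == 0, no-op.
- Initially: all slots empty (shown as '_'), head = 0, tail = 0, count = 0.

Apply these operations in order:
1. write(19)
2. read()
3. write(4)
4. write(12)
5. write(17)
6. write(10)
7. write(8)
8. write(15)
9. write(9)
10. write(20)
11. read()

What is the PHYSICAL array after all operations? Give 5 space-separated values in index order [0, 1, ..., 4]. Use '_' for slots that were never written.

After op 1 (write(19)): arr=[19 _ _ _ _] head=0 tail=1 count=1
After op 2 (read()): arr=[19 _ _ _ _] head=1 tail=1 count=0
After op 3 (write(4)): arr=[19 4 _ _ _] head=1 tail=2 count=1
After op 4 (write(12)): arr=[19 4 12 _ _] head=1 tail=3 count=2
After op 5 (write(17)): arr=[19 4 12 17 _] head=1 tail=4 count=3
After op 6 (write(10)): arr=[19 4 12 17 10] head=1 tail=0 count=4
After op 7 (write(8)): arr=[8 4 12 17 10] head=1 tail=1 count=5
After op 8 (write(15)): arr=[8 15 12 17 10] head=2 tail=2 count=5
After op 9 (write(9)): arr=[8 15 9 17 10] head=3 tail=3 count=5
After op 10 (write(20)): arr=[8 15 9 20 10] head=4 tail=4 count=5
After op 11 (read()): arr=[8 15 9 20 10] head=0 tail=4 count=4

Answer: 8 15 9 20 10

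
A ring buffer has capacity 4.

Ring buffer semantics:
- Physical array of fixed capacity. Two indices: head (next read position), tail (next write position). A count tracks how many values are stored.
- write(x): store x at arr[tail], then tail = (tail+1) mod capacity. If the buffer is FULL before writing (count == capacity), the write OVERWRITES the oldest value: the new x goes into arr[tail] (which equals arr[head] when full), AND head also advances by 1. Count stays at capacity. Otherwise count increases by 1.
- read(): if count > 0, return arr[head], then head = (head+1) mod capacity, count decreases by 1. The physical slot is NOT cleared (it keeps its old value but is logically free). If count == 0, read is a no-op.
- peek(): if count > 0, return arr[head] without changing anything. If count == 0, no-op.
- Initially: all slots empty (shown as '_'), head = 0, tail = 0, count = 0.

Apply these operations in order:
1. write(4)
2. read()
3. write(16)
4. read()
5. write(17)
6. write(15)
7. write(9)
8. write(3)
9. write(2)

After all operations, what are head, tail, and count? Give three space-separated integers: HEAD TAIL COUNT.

Answer: 3 3 4

Derivation:
After op 1 (write(4)): arr=[4 _ _ _] head=0 tail=1 count=1
After op 2 (read()): arr=[4 _ _ _] head=1 tail=1 count=0
After op 3 (write(16)): arr=[4 16 _ _] head=1 tail=2 count=1
After op 4 (read()): arr=[4 16 _ _] head=2 tail=2 count=0
After op 5 (write(17)): arr=[4 16 17 _] head=2 tail=3 count=1
After op 6 (write(15)): arr=[4 16 17 15] head=2 tail=0 count=2
After op 7 (write(9)): arr=[9 16 17 15] head=2 tail=1 count=3
After op 8 (write(3)): arr=[9 3 17 15] head=2 tail=2 count=4
After op 9 (write(2)): arr=[9 3 2 15] head=3 tail=3 count=4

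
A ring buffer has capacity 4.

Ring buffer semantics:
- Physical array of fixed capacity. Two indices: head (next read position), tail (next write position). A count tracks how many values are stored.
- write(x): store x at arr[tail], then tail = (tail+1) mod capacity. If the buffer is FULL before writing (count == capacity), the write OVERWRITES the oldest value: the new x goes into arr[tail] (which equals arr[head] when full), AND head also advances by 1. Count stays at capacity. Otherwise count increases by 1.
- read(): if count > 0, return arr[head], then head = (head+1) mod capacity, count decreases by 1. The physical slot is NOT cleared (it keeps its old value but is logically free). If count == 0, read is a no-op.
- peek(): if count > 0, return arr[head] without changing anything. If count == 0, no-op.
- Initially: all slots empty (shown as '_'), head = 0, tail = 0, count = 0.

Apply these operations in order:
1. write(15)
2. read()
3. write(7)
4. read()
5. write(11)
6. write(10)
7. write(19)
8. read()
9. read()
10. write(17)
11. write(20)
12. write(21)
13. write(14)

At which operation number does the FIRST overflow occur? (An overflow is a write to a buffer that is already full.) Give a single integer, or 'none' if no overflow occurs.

Answer: 13

Derivation:
After op 1 (write(15)): arr=[15 _ _ _] head=0 tail=1 count=1
After op 2 (read()): arr=[15 _ _ _] head=1 tail=1 count=0
After op 3 (write(7)): arr=[15 7 _ _] head=1 tail=2 count=1
After op 4 (read()): arr=[15 7 _ _] head=2 tail=2 count=0
After op 5 (write(11)): arr=[15 7 11 _] head=2 tail=3 count=1
After op 6 (write(10)): arr=[15 7 11 10] head=2 tail=0 count=2
After op 7 (write(19)): arr=[19 7 11 10] head=2 tail=1 count=3
After op 8 (read()): arr=[19 7 11 10] head=3 tail=1 count=2
After op 9 (read()): arr=[19 7 11 10] head=0 tail=1 count=1
After op 10 (write(17)): arr=[19 17 11 10] head=0 tail=2 count=2
After op 11 (write(20)): arr=[19 17 20 10] head=0 tail=3 count=3
After op 12 (write(21)): arr=[19 17 20 21] head=0 tail=0 count=4
After op 13 (write(14)): arr=[14 17 20 21] head=1 tail=1 count=4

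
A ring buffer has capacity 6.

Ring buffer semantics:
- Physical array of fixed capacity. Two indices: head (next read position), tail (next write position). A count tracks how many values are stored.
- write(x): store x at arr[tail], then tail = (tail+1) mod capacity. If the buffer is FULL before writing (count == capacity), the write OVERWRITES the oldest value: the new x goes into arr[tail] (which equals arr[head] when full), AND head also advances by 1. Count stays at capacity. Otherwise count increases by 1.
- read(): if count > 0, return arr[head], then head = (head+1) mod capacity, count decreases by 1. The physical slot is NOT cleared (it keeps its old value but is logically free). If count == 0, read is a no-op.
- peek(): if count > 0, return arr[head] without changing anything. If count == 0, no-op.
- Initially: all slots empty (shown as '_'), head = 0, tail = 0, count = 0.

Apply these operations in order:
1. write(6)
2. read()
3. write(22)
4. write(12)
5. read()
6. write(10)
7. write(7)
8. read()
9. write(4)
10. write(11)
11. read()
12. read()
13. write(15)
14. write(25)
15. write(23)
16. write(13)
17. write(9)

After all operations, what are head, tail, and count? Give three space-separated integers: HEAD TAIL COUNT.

After op 1 (write(6)): arr=[6 _ _ _ _ _] head=0 tail=1 count=1
After op 2 (read()): arr=[6 _ _ _ _ _] head=1 tail=1 count=0
After op 3 (write(22)): arr=[6 22 _ _ _ _] head=1 tail=2 count=1
After op 4 (write(12)): arr=[6 22 12 _ _ _] head=1 tail=3 count=2
After op 5 (read()): arr=[6 22 12 _ _ _] head=2 tail=3 count=1
After op 6 (write(10)): arr=[6 22 12 10 _ _] head=2 tail=4 count=2
After op 7 (write(7)): arr=[6 22 12 10 7 _] head=2 tail=5 count=3
After op 8 (read()): arr=[6 22 12 10 7 _] head=3 tail=5 count=2
After op 9 (write(4)): arr=[6 22 12 10 7 4] head=3 tail=0 count=3
After op 10 (write(11)): arr=[11 22 12 10 7 4] head=3 tail=1 count=4
After op 11 (read()): arr=[11 22 12 10 7 4] head=4 tail=1 count=3
After op 12 (read()): arr=[11 22 12 10 7 4] head=5 tail=1 count=2
After op 13 (write(15)): arr=[11 15 12 10 7 4] head=5 tail=2 count=3
After op 14 (write(25)): arr=[11 15 25 10 7 4] head=5 tail=3 count=4
After op 15 (write(23)): arr=[11 15 25 23 7 4] head=5 tail=4 count=5
After op 16 (write(13)): arr=[11 15 25 23 13 4] head=5 tail=5 count=6
After op 17 (write(9)): arr=[11 15 25 23 13 9] head=0 tail=0 count=6

Answer: 0 0 6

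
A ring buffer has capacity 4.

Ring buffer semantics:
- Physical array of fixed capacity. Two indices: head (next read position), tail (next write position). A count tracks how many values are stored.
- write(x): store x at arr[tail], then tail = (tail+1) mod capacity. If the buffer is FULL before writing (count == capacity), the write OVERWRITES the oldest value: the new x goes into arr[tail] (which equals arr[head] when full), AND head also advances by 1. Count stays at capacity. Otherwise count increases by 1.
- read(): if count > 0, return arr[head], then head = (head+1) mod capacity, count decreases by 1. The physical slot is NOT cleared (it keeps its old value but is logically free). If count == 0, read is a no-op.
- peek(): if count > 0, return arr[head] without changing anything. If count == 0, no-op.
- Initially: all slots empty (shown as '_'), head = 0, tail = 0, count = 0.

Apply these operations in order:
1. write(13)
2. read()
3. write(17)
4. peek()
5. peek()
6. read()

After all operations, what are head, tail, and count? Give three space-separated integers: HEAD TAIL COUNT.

After op 1 (write(13)): arr=[13 _ _ _] head=0 tail=1 count=1
After op 2 (read()): arr=[13 _ _ _] head=1 tail=1 count=0
After op 3 (write(17)): arr=[13 17 _ _] head=1 tail=2 count=1
After op 4 (peek()): arr=[13 17 _ _] head=1 tail=2 count=1
After op 5 (peek()): arr=[13 17 _ _] head=1 tail=2 count=1
After op 6 (read()): arr=[13 17 _ _] head=2 tail=2 count=0

Answer: 2 2 0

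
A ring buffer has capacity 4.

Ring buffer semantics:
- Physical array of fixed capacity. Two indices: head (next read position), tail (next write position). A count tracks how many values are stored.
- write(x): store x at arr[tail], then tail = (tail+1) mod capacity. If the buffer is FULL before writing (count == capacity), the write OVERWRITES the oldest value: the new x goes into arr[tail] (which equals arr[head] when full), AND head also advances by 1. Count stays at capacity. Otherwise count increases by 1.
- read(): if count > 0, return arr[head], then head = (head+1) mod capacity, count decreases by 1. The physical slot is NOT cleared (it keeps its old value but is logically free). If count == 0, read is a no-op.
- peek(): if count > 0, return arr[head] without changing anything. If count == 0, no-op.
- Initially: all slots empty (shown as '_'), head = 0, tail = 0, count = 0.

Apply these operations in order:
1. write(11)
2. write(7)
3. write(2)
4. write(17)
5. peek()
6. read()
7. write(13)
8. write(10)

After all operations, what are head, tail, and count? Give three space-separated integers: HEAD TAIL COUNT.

After op 1 (write(11)): arr=[11 _ _ _] head=0 tail=1 count=1
After op 2 (write(7)): arr=[11 7 _ _] head=0 tail=2 count=2
After op 3 (write(2)): arr=[11 7 2 _] head=0 tail=3 count=3
After op 4 (write(17)): arr=[11 7 2 17] head=0 tail=0 count=4
After op 5 (peek()): arr=[11 7 2 17] head=0 tail=0 count=4
After op 6 (read()): arr=[11 7 2 17] head=1 tail=0 count=3
After op 7 (write(13)): arr=[13 7 2 17] head=1 tail=1 count=4
After op 8 (write(10)): arr=[13 10 2 17] head=2 tail=2 count=4

Answer: 2 2 4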